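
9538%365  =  48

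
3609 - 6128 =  - 2519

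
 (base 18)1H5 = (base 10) 635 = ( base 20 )1BF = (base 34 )IN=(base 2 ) 1001111011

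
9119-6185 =2934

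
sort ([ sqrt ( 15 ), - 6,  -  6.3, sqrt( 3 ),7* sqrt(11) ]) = [ - 6.3,  -  6 , sqrt( 3),  sqrt( 15),7*sqrt( 11) ] 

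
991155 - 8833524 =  -7842369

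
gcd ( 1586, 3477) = 61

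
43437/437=99 + 174/437 = 99.40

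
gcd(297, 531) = 9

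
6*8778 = 52668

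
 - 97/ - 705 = 97/705 = 0.14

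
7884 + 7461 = 15345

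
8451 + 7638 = 16089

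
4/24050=2/12025 =0.00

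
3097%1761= 1336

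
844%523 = 321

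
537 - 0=537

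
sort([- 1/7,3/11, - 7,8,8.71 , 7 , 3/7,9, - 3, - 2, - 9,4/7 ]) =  [ - 9, - 7, - 3,  -  2, - 1/7,3/11,3/7 , 4/7, 7 , 8,8.71, 9]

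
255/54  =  85/18 = 4.72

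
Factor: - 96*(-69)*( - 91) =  - 2^5*3^2*  7^1*13^1 * 23^1  =  - 602784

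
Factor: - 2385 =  - 3^2*5^1*53^1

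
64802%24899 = 15004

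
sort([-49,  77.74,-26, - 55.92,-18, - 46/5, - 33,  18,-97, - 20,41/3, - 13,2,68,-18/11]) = [ - 97, - 55.92 , - 49, - 33,-26,  -  20,-18,-13, - 46/5, - 18/11,2,41/3, 18,68,77.74]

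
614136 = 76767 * 8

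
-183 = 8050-8233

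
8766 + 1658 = 10424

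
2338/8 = 292+ 1/4 = 292.25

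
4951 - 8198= - 3247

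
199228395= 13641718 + 185586677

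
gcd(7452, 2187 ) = 81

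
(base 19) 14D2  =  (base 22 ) heg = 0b10000101101000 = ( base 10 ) 8552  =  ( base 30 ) 9F2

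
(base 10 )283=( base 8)433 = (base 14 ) 163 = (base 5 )2113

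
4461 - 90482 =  - 86021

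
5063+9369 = 14432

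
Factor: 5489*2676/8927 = 14688564/8927 = 2^2*3^1*11^1*79^( - 1)*113^( - 1 )*223^1*499^1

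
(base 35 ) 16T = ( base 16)5B8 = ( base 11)1111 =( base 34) 192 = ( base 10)1464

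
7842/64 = 122+17/32 = 122.53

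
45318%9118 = 8846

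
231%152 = 79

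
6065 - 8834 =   -  2769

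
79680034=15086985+64593049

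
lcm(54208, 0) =0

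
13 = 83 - 70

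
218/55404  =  109/27702  =  0.00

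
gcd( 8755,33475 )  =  515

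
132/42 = 3+1/7 = 3.14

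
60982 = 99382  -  38400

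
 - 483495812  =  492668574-976164386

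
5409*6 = 32454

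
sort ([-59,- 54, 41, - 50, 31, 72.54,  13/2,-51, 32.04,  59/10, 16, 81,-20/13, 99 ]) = [-59, - 54,-51, - 50,-20/13,59/10, 13/2,16, 31,32.04,41, 72.54,81,99]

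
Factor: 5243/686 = 2^(-1)*7^ (-1)*107^1 = 107/14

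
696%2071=696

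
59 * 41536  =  2450624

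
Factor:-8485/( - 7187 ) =5^1*1697^1*7187^( - 1 )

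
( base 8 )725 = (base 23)K9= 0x1d5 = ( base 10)469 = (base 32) EL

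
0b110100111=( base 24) HF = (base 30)e3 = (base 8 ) 647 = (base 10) 423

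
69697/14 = 69697/14 = 4978.36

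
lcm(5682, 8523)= 17046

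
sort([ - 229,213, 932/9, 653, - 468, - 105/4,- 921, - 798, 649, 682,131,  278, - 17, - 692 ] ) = [ - 921 , -798 , - 692, - 468, - 229 , - 105/4, - 17, 932/9  ,  131, 213, 278, 649,653, 682]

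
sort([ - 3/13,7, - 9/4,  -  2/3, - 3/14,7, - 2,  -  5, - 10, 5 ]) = [ - 10,-5, - 9/4,  -  2, - 2/3, - 3/13, - 3/14,5, 7, 7]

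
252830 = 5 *50566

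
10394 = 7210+3184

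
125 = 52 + 73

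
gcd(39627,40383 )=63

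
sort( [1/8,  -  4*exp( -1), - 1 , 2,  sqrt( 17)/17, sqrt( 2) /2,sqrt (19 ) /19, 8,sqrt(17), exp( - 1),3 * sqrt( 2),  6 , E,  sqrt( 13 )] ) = [ - 4*exp ( - 1), - 1 , 1/8,sqrt( 19)/19,  sqrt( 17 )/17,exp( - 1 ),sqrt( 2)/2,2,E , sqrt( 13),  sqrt( 17 ), 3*sqrt( 2), 6,8] 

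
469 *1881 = 882189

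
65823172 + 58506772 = 124329944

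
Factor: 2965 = 5^1 * 593^1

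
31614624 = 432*73182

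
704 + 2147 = 2851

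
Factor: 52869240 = 2^3*3^3*5^1*48953^1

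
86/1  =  86 = 86.00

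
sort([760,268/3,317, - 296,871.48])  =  [ - 296, 268/3, 317,760,871.48]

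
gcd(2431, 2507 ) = 1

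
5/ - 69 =-5/69 = - 0.07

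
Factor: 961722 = 2^1*3^2*23^2*101^1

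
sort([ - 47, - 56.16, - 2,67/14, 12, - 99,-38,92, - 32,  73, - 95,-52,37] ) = [ - 99,  -  95,-56.16, - 52, - 47,  -  38  , - 32, - 2,67/14,12,37, 73,92 ]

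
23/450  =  23/450 = 0.05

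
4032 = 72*56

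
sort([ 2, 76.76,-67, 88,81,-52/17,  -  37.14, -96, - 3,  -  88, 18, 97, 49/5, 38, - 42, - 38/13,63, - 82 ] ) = [ - 96,-88,-82, - 67, -42,  -  37.14, - 52/17,- 3,- 38/13,2, 49/5,18, 38, 63, 76.76,81,88,97] 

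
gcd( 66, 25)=1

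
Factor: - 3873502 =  - 2^1*1936751^1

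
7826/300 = 26 +13/150  =  26.09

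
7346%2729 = 1888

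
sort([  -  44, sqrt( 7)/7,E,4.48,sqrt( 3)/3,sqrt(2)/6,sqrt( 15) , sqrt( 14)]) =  [ - 44,  sqrt(2)/6,sqrt(7)/7,sqrt( 3) /3 , E,sqrt( 14),sqrt( 15), 4.48] 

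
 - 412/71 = - 6 +14/71= -  5.80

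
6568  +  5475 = 12043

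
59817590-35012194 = 24805396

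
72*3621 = 260712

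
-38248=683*( -56)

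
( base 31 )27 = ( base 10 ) 69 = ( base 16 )45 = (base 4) 1011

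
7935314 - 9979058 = -2043744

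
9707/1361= 9707/1361 = 7.13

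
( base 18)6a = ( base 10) 118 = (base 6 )314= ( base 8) 166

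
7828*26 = 203528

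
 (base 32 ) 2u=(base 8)136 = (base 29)37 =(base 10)94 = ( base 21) 4a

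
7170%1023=9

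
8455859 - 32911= 8422948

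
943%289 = 76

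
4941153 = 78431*63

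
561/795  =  187/265 = 0.71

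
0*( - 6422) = 0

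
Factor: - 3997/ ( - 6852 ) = 7/12 =2^ ( - 2)*3^ (-1 ) * 7^1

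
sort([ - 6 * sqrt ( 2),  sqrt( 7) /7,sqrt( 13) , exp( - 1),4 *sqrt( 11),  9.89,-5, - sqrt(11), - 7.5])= [-6*sqrt(2), - 7.5,-5 , - sqrt( 11),exp ( - 1), sqrt( 7 )/7, sqrt(13),  9.89, 4*sqrt( 11) ]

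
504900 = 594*850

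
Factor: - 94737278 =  - 2^1 * 2087^1*22697^1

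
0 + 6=6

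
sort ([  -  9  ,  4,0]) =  [ - 9,0,4]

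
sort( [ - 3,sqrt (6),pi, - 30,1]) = [ - 30,-3,1,sqrt(6), pi ]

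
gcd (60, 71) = 1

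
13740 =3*4580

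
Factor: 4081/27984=2^ (- 4) * 3^(-1)*7^1 =7/48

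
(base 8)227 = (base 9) 177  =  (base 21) 74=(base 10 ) 151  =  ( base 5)1101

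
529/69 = 7 + 2/3 = 7.67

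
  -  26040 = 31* ( - 840)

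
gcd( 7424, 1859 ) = 1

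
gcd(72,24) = 24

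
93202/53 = 1758 +28/53=1758.53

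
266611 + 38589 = 305200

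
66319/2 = 33159+1/2= 33159.50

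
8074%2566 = 376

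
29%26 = 3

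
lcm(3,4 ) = 12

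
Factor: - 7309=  - 7309^1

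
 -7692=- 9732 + 2040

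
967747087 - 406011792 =561735295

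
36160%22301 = 13859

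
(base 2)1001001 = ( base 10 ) 73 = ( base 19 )3g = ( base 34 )25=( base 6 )201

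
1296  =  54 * 24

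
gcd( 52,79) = 1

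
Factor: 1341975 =3^1*5^2*29^1*617^1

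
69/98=69/98=   0.70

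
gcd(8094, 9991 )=1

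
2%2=0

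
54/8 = 6 + 3/4 = 6.75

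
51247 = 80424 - 29177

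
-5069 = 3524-8593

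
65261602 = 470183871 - 404922269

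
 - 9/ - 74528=9/74528 = 0.00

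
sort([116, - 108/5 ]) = [ - 108/5,116] 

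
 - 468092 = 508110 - 976202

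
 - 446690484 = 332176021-778866505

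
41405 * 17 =703885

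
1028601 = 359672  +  668929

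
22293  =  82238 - 59945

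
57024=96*594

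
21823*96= 2095008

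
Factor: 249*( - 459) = - 3^4*17^1*83^1 = - 114291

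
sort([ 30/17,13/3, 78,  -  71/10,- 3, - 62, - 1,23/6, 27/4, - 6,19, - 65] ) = [ - 65, - 62, - 71/10,  -  6 , -3, - 1, 30/17,  23/6, 13/3,27/4,19,78]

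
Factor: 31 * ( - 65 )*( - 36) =2^2* 3^2*5^1 * 13^1*31^1 =72540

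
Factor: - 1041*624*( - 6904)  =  2^7 * 3^2 * 13^1*347^1*863^1 = 4484727936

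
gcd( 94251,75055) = 1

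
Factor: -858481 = -13^1*66037^1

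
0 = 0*418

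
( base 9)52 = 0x2F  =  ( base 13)38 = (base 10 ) 47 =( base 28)1J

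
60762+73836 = 134598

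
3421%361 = 172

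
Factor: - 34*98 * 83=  - 2^2*7^2*17^1 * 83^1 = - 276556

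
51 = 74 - 23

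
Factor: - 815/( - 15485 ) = 1/19 = 19^ (- 1 ) 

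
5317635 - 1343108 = 3974527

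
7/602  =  1/86  =  0.01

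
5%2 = 1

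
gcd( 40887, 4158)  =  693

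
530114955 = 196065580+334049375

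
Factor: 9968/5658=4984/2829 = 2^3*3^( - 1 ) * 7^1*23^( - 1)* 41^(-1 )*89^1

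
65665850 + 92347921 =158013771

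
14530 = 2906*5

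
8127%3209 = 1709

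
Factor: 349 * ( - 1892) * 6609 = -4363975572 = - 2^2 * 3^1*11^1*43^1*349^1*2203^1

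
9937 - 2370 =7567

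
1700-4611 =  - 2911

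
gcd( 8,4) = 4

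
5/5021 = 5/5021 = 0.00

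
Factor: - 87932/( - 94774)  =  2^1  *  13^1* 19^1*89^1*47387^( - 1) = 43966/47387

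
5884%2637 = 610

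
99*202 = 19998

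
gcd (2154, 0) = 2154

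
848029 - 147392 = 700637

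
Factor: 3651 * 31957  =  3^1*1217^1*31957^1 = 116675007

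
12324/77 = 160+ 4/77= 160.05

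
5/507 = 5/507= 0.01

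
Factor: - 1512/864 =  - 7/4=- 2^( - 2)*7^1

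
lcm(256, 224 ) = 1792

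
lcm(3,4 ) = 12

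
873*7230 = 6311790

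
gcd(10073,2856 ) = 7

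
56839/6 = 9473+1/6 = 9473.17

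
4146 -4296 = -150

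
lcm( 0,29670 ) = 0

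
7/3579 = 7/3579 = 0.00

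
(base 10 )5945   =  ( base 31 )65O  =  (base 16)1739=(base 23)b5b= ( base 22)C65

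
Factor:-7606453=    - 487^1 *15619^1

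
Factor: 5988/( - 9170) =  - 2^1* 3^1*5^( - 1) * 7^( -1 ) * 131^( - 1 )*499^1 = -  2994/4585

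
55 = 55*1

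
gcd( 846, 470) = 94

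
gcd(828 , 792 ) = 36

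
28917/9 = 3213 = 3213.00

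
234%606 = 234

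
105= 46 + 59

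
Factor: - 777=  - 3^1*7^1*37^1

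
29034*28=812952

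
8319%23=16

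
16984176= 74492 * 228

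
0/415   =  0 = 0.00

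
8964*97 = 869508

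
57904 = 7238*8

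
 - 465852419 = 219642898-685495317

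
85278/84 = 14213/14 = 1015.21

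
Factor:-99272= - 2^3*12409^1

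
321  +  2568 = 2889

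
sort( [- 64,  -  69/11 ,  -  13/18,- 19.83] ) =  [ - 64, - 19.83,-69/11, - 13/18]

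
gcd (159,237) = 3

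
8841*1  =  8841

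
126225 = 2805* 45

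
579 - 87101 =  - 86522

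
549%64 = 37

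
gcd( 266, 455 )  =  7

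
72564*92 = 6675888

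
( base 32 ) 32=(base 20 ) 4I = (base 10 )98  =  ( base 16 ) 62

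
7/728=1/104 =0.01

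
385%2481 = 385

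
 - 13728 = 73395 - 87123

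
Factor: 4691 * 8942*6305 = 264475343210 = 2^1 *5^1 * 13^1*17^1*97^1*263^1*4691^1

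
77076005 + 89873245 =166949250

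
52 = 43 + 9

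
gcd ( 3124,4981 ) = 1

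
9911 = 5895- - 4016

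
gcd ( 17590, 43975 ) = 8795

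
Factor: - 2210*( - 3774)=2^2*3^1*5^1*13^1*17^2 * 37^1 = 8340540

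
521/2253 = 521/2253 = 0.23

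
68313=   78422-10109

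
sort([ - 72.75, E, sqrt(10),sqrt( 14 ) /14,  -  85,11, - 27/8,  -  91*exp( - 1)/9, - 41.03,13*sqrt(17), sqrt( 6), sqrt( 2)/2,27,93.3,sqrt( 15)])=[ - 85,  -  72.75, - 41.03, - 91*exp(-1 ) /9,-27/8 , sqrt( 14) /14  ,  sqrt( 2 ) /2,sqrt(6),E,sqrt(10),sqrt(15), 11,27,13*sqrt( 17), 93.3] 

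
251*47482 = 11917982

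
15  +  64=79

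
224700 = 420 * 535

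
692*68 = 47056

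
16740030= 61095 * 274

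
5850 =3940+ 1910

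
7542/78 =96+ 9/13  =  96.69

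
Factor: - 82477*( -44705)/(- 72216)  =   - 2^(-3) *3^( - 2)*5^1*17^( - 1)*  59^( - 1)*67^1*1231^1 * 8941^1 = - 3687134285/72216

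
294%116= 62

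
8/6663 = 8/6663 = 0.00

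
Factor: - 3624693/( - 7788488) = 2^( - 3) * 3^1*83^1*14557^1 * 973561^( - 1)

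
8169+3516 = 11685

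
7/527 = 7/527 =0.01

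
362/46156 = 181/23078 = 0.01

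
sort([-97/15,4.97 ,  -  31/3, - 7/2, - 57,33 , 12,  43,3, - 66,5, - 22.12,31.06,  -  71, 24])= [-71,-66, - 57, - 22.12,-31/3,-97/15,-7/2,3 , 4.97,5,12, 24,31.06,33, 43] 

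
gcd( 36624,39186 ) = 42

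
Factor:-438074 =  - 2^1*7^1*13^1*29^1*83^1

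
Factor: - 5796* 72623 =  - 420922908 = - 2^2*3^2 * 7^1 *23^1*72623^1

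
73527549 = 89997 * 817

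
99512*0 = 0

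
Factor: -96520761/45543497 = - 3^3*41^( - 1)*977^1*3659^1*1110817^( - 1) 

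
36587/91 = 36587/91 =402.05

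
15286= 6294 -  -8992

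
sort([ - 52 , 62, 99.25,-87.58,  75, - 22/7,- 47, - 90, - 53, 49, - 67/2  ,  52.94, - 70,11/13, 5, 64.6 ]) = [-90, - 87.58, - 70, - 53, - 52, - 47,-67/2, - 22/7, 11/13,5,49,52.94,62, 64.6, 75, 99.25]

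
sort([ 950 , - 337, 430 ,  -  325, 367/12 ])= [ - 337 , - 325, 367/12,430, 950] 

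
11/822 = 11/822 = 0.01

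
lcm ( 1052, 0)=0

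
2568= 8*321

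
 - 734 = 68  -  802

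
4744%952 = 936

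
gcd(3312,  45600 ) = 48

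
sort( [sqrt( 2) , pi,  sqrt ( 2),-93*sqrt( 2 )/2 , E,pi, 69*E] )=[  -  93*sqrt( 2)/2 , sqrt( 2) , sqrt(2),  E, pi,pi, 69*E] 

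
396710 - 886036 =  - 489326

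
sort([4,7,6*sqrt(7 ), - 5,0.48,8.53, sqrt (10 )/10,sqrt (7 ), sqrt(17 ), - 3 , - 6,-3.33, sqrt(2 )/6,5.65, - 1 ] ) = [ - 6, - 5, - 3.33, - 3, - 1, sqrt (2)/6,sqrt( 10) /10,0.48, sqrt (7 ), 4, sqrt(17 ),5.65, 7,8.53, 6*sqrt( 7 ) ]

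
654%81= 6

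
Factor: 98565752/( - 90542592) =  - 12320719/11317824 = - 2^(- 6)*3^( - 2) * 7^(  -  2)*61^1*401^( - 1) * 201979^1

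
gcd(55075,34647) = 1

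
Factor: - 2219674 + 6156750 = 3937076 = 2^2 * 11^1 *13^1 * 6883^1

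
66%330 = 66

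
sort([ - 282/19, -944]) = [ - 944, - 282/19 ]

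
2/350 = 1/175 = 0.01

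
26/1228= 13/614= 0.02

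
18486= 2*9243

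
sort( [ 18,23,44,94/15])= [94/15, 18,23, 44 ] 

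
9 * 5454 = 49086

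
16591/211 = 78 + 133/211=78.63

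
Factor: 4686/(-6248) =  - 3/4 = - 2^ ( - 2)*3^1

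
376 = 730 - 354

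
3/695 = 3/695 = 0.00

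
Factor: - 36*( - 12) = 432 = 2^4*3^3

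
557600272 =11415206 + 546185066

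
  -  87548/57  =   - 87548/57=- 1535.93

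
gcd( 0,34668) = 34668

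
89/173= 89/173=   0.51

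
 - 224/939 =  - 1 + 715/939 = - 0.24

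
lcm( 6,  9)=18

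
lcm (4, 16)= 16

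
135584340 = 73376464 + 62207876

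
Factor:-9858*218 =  - 2149044 = -  2^2*3^1*31^1*53^1*109^1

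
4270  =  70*61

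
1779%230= 169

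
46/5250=23/2625= 0.01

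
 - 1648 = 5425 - 7073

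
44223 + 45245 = 89468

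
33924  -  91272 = -57348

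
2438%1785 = 653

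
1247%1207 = 40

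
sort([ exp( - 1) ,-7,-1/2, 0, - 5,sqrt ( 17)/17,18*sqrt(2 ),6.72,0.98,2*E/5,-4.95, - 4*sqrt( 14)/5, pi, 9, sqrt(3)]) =[ - 7 , - 5,  -  4.95, - 4*sqrt( 14)/5, - 1/2,0,sqrt( 17)/17,exp( - 1), 0.98,2*E/5 , sqrt(3 ),pi,6.72,9,18*sqrt(2) ]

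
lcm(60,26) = 780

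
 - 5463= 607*( - 9) 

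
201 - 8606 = -8405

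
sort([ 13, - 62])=[-62,13 ]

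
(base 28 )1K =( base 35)1d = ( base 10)48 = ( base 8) 60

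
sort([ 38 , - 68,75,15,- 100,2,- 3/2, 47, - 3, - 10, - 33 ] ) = [ - 100, - 68, - 33, - 10, - 3, - 3/2,2 , 15,38,  47,75 ]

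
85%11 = 8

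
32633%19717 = 12916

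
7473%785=408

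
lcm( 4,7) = 28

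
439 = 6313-5874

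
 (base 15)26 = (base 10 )36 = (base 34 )12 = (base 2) 100100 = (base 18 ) 20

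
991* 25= 24775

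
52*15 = 780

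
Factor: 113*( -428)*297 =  - 2^2*3^3*11^1*107^1 * 113^1 = - 14364108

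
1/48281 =1/48281 = 0.00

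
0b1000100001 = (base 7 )1406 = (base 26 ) kp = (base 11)456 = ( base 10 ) 545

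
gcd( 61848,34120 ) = 8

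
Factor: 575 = 5^2*23^1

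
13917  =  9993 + 3924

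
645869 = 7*92267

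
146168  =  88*1661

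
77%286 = 77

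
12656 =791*16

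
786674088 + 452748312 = 1239422400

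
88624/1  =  88624  =  88624.00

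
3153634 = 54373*58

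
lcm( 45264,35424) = 814752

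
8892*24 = 213408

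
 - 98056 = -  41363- 56693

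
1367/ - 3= - 456 + 1/3 = - 455.67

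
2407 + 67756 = 70163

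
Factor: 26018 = 2^1*13009^1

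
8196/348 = 23+16/29   =  23.55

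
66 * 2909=191994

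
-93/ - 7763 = 93/7763 = 0.01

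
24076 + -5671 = 18405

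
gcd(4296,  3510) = 6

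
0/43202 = 0=0.00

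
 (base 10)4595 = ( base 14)1963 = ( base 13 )2126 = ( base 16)11F3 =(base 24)7NB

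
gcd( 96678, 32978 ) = 2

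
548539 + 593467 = 1142006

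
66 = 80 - 14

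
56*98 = 5488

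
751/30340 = 751/30340 = 0.02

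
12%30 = 12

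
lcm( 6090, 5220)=36540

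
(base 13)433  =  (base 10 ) 718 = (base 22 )1ae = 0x2CE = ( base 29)om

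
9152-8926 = 226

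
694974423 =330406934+364567489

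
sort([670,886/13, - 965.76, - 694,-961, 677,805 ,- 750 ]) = [ - 965.76, - 961, -750, - 694,886/13 , 670,677 , 805]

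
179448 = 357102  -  177654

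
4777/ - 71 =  - 4777/71 = - 67.28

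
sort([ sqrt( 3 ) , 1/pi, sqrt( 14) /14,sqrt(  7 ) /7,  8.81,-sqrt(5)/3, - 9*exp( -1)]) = [-9*exp( - 1), - sqrt( 5)/3,  sqrt( 14)/14, 1/pi, sqrt( 7 ) /7,  sqrt ( 3),8.81]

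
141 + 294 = 435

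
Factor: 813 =3^1*271^1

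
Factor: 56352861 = 3^3*73^1  *28591^1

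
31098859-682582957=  - 651484098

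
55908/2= 27954 = 27954.00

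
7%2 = 1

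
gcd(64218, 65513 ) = 7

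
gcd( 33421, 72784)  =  1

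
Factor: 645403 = 11^1*23^1*2551^1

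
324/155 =324/155 = 2.09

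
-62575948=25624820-88200768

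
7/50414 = 1/7202 = 0.00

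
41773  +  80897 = 122670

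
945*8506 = 8038170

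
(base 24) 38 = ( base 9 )88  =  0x50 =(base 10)80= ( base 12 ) 68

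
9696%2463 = 2307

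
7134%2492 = 2150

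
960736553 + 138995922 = 1099732475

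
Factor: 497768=2^3*43^1*1447^1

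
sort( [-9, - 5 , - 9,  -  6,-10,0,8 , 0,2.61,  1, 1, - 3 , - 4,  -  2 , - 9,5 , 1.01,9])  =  [ - 10,-9, - 9, - 9, - 6,-5,  -  4, - 3, - 2 , 0, 0,1,  1,1.01, 2.61, 5, 8,9]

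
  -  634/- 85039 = 634/85039= 0.01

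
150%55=40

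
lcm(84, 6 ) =84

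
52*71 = 3692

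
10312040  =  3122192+7189848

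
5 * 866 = 4330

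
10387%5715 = 4672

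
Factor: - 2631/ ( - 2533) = 3^1*17^( - 1 ) * 149^( -1)*877^1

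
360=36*10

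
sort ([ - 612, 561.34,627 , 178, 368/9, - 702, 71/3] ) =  [ - 702, - 612, 71/3,  368/9, 178, 561.34,627]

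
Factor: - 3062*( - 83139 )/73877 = 254571618/73877 = 2^1 * 3^1*7^1 * 37^1*107^1 * 1531^1*73877^( - 1)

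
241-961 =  - 720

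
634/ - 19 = -34 + 12/19 = - 33.37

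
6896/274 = 25 + 23/137 = 25.17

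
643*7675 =4935025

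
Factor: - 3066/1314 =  - 7/3 = - 3^( - 1)*7^1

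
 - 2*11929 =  - 23858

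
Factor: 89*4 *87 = 30972 = 2^2*3^1*29^1*89^1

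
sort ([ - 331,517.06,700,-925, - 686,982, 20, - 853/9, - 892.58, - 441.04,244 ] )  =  [ - 925, - 892.58, - 686, - 441.04, - 331, - 853/9,20,244,517.06, 700, 982 ]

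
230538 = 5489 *42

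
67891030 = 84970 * 799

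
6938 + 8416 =15354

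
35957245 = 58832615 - 22875370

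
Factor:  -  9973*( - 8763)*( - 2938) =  - 2^1*3^1 * 13^1*23^1*113^1*127^1*9973^1= - 256761806262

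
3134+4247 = 7381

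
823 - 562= 261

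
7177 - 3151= 4026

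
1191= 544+647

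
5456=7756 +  -2300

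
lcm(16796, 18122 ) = 688636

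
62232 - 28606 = 33626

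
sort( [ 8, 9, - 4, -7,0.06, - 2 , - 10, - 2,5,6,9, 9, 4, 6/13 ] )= [  -  10, - 7, - 4, - 2,-2, 0.06,6/13,4, 5,  6, 8,9,9, 9 ]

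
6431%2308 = 1815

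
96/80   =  1 + 1/5=1.20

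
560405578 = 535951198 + 24454380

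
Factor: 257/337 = 257^1*337^( - 1)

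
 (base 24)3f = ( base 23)3i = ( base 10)87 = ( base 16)57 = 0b1010111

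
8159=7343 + 816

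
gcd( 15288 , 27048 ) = 1176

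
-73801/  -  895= 82 +411/895 = 82.46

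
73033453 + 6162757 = 79196210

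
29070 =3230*9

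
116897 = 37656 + 79241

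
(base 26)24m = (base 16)5C6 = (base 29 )1ls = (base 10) 1478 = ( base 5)21403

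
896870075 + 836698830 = 1733568905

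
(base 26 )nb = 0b1001100001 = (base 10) 609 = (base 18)1ff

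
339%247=92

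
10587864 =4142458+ 6445406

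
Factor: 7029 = 3^2*11^1 *71^1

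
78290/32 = 2446 + 9/16=2446.56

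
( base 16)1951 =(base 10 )6481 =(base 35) 5A6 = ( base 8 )14521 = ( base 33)5VD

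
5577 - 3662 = 1915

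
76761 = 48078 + 28683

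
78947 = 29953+48994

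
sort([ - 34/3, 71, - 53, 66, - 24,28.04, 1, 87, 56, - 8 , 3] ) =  [  -  53, - 24, - 34/3,-8, 1, 3,28.04,56, 66,71,  87]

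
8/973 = 8/973 = 0.01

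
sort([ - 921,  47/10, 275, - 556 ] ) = [ - 921,-556,  47/10, 275]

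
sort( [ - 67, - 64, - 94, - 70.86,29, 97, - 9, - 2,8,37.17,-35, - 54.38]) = [  -  94,- 70.86, - 67,-64, -54.38, - 35, - 9,-2, 8,  29,37.17, 97 ]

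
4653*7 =32571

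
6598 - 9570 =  - 2972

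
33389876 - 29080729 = 4309147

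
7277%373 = 190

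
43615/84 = 519 + 19/84 = 519.23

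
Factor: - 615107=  - 615107^1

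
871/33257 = 871/33257 = 0.03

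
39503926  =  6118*6457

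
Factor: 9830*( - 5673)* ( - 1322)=2^2 * 3^1*5^1 *31^1*61^1 * 661^1*983^1  =  73722109980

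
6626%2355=1916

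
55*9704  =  533720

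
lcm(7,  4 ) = 28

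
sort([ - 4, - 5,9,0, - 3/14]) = [ - 5,-4, - 3/14,0, 9 ] 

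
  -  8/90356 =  - 2/22589=   - 0.00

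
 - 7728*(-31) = 239568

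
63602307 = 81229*783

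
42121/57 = 42121/57 = 738.96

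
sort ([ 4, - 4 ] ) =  [-4, 4 ]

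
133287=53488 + 79799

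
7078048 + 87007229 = 94085277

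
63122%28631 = 5860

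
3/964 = 3/964=0.00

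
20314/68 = 10157/34 = 298.74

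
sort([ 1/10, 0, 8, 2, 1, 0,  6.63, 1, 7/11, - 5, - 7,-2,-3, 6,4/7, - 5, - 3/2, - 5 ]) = [ -7,-5, - 5, - 5, - 3, - 2, - 3/2 , 0, 0, 1/10, 4/7, 7/11,1,1, 2,6, 6.63, 8] 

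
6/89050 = 3/44525=0.00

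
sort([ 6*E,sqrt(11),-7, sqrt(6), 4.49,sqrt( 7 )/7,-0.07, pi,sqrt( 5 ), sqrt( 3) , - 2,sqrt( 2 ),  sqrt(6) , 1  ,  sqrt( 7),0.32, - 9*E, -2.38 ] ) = [ - 9*E, - 7, - 2.38, -2 , - 0.07,  0.32,sqrt(7 ) /7 , 1, sqrt( 2), sqrt( 3 ) , sqrt (5 ),sqrt ( 6 ), sqrt(  6 ), sqrt(7) , pi,sqrt( 11 ), 4.49 , 6 * E]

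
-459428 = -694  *662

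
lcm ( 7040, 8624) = 344960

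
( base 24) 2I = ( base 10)66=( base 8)102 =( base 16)42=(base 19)39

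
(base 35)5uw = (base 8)16047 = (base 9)10787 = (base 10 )7207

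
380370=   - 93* ( - 4090)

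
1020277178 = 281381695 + 738895483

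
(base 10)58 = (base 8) 72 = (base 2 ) 111010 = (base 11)53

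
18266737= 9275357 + 8991380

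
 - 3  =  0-3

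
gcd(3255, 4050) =15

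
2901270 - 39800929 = -36899659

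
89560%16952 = 4800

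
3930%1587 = 756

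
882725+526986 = 1409711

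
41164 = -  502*( - 82) 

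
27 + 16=43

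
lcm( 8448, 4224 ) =8448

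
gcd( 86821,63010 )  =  1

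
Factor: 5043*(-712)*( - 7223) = 2^3*3^1*31^1*41^2*89^1*233^1= 25935019368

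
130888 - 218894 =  - 88006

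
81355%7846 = 2895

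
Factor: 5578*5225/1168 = 2^(- 3)*5^2*11^1* 19^1*73^( - 1)  *  2789^1 = 14572525/584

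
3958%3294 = 664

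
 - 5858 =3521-9379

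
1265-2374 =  -1109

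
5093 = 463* 11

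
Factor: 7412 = 2^2*17^1*109^1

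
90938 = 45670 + 45268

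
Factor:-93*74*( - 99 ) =681318  =  2^1*3^3*11^1*31^1 * 37^1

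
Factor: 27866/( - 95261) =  - 2^1*13933^1 * 95261^( - 1 )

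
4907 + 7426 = 12333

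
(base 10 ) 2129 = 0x851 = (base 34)1SL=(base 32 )22h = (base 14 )AC1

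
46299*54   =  2500146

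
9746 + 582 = 10328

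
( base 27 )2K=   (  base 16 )4a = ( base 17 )46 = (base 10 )74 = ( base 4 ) 1022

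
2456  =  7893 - 5437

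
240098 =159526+80572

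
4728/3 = 1576 = 1576.00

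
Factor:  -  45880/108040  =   - 31/73 =-31^1*73^( - 1 )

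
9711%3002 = 705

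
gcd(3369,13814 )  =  1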